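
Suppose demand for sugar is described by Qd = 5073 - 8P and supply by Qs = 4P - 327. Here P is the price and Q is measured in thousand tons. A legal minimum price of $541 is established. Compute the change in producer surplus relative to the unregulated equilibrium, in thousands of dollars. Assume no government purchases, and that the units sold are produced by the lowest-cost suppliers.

Setting quantity demanded equal to quantity supplied, 5073 - 8P = 4P - 327, gives P* = 450 and Q* = 1473.
Since 541 > 450, the floor is binding.
At P = 541: Qd = 5073 - 8·541 = 745 and Qs = 4·541 - 327 = 1837.
Producer surplus without the control is ½ · (450 - 81.75) · 1473 = 271216.125.
With the floor, 745 units are sold at 541. The supply price at Q = 745 is 268, so PS = ½ · [(541 - 81.75) + (541 - 268)] · 745 = 272763.125.
Change in producer surplus = 272763.125 - 271216.125 = 1547.

1547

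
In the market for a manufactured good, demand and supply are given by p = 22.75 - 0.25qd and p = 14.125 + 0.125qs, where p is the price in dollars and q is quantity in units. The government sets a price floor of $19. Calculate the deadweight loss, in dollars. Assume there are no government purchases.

12

Rearranging demand gives qd = 91 - 4p; rearranging supply gives qs = 8p - 113. Equilibrium: 91 - 4p = 8p - 113, so 204 = 12p and p* = 17, q* = 23.
Because the floor (19) lies above the market-clearing price, it is binding.
At p = 19: qd = 91 - 4·19 = 15 and qs = 8·19 - 113 = 39.
Quantity traded falls to 15. At q = 15 the demand price is (91 - 15)/4 = 19 and the supply price is (113 + 15)/8 = 16.
Deadweight loss = ½ · (19 - 16) · (23 - 15) = ½ · 3 · 8 = 12.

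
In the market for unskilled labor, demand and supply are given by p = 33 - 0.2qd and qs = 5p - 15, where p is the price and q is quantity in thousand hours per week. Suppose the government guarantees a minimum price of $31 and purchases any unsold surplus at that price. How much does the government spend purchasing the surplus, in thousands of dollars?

Rearranging demand gives qd = 165 - 5p. In a free market, 165 - 5p = 5p - 15 gives the equilibrium p* = 18, q* = 75.
The floor of 31 is above the equilibrium price 18, so it binds.
At p = 31: qd = 165 - 5·31 = 10 and qs = 5·31 - 15 = 140.
Surplus = qs - qd = 130.
Government expenditure = surplus × support price = 130 × 31 = 4030.

4030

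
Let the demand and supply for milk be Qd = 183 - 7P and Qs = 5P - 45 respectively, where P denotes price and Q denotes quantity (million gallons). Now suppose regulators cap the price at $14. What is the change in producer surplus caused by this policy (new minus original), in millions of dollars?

Equilibrium: 183 - 7P = 5P - 45, so 228 = 12P and P* = 19, Q* = 50.
Because the ceiling (14) lies below the market-clearing price, it is binding.
At P = 14: Qd = 183 - 7·14 = 85 and Qs = 5·14 - 45 = 25.
Producer surplus without the control is ½ · (19 - 9) · 50 = 250.
With the ceiling, producers sell 25 units at 14, so PS = ½ · (14 - 9) · 25 = 62.5.
Change in producer surplus = 62.5 - 250 = -187.5.

-187.5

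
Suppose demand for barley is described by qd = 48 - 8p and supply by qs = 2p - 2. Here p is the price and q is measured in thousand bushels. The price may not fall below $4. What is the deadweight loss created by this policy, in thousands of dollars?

0

Setting quantity demanded equal to quantity supplied, 48 - 8p = 2p - 2, gives p* = 5 and q* = 8.
The floor of 4 is below the equilibrium price 5, so it is not binding; the market clears at p* = 5, q* = 8.
Since the control does not bind, no trades are prevented and deadweight loss is zero.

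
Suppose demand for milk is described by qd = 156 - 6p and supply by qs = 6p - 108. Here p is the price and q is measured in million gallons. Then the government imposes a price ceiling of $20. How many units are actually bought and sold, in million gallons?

12

Setting quantity demanded equal to quantity supplied, 156 - 6p = 6p - 108, gives p* = 22 and q* = 24.
The ceiling of 20 is below the equilibrium price 22, so it binds.
At p = 20: qd = 156 - 6·20 = 36 and qs = 6·20 - 108 = 12.
The quantity actually transacted is the short side, supply: 12.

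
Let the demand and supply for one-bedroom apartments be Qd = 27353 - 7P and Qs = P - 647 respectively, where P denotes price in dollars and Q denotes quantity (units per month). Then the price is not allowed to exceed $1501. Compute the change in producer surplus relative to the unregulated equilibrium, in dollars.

-3705146.5

In a free market, 27353 - 7P = P - 647 gives the equilibrium P* = 3500, Q* = 2853.
The ceiling of 1501 is below the equilibrium price 3500, so it binds.
At P = 1501: Qd = 27353 - 7·1501 = 16846 and Qs = 1501 - 647 = 854.
Producer surplus without the control is ½ · (3500 - 647) · 2853 = 4069804.5.
With the ceiling, producers sell 854 units at 1501, so PS = ½ · (1501 - 647) · 854 = 364658.
Change in producer surplus = 364658 - 4069804.5 = -3705146.5.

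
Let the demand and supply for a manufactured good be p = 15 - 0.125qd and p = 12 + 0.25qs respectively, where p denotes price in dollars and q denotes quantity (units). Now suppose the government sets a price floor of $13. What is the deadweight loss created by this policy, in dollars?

0

Rearranging demand gives qd = 120 - 8p; rearranging supply gives qs = 4p - 48. In a free market, 120 - 8p = 4p - 48 gives the equilibrium p* = 14, q* = 8.
Since 13 is below p* = 14, the floor does not bind and the free-market outcome prevails.
Since the control does not bind, no trades are prevented and deadweight loss is zero.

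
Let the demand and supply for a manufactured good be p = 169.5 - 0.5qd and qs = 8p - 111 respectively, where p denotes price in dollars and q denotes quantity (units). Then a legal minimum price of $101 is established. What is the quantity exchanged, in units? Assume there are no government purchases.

137

Rearranging demand gives qd = 339 - 2p. Setting quantity demanded equal to quantity supplied, 339 - 2p = 8p - 111, gives p* = 45 and q* = 249.
Because the floor (101) lies above the market-clearing price, it is binding.
At p = 101: qd = 339 - 2·101 = 137 and qs = 8·101 - 111 = 697.
The quantity actually transacted is the short side, demand: 137.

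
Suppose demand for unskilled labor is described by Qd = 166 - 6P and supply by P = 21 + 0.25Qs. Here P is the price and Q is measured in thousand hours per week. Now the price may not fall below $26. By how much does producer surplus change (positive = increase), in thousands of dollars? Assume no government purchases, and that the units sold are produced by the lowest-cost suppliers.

5.5

Rearranging supply gives Qs = 4P - 84. In a free market, 166 - 6P = 4P - 84 gives the equilibrium P* = 25, Q* = 16.
Since 26 > 25, the floor is binding.
At P = 26: Qd = 166 - 6·26 = 10 and Qs = 4·26 - 84 = 20.
Producer surplus without the control is ½ · (25 - 21) · 16 = 32.
With the floor, 10 units are sold at 26. The supply price at Q = 10 is 23.5, so PS = ½ · [(26 - 21) + (26 - 23.5)] · 10 = 37.5.
Change in producer surplus = 37.5 - 32 = 5.5.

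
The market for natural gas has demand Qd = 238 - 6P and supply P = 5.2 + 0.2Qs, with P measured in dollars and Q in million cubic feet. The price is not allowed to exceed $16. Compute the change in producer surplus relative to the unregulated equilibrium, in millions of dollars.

Rearranging supply gives Qs = 5P - 26. In a free market, 238 - 6P = 5P - 26 gives the equilibrium P* = 24, Q* = 94.
The ceiling of 16 is below the equilibrium price 24, so it binds.
At P = 16: Qd = 238 - 6·16 = 142 and Qs = 5·16 - 26 = 54.
Producer surplus without the control is ½ · (24 - 5.2) · 94 = 883.6.
With the ceiling, producers sell 54 units at 16, so PS = ½ · (16 - 5.2) · 54 = 291.6.
Change in producer surplus = 291.6 - 883.6 = -592.

-592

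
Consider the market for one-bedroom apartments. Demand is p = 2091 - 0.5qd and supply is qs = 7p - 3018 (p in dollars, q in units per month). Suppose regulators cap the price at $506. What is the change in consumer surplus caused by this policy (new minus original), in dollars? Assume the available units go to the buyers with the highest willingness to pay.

Rearranging demand gives qd = 4182 - 2p. Equilibrium: 4182 - 2p = 7p - 3018, so 7200 = 9p and p* = 800, q* = 2582.
Because the ceiling (506) lies below the market-clearing price, it is binding.
At p = 506: qd = 4182 - 2·506 = 3170 and qs = 7·506 - 3018 = 524.
Consumer surplus without the control is ½ · (2091 - 800) · 2582 = 1666681.
With the ceiling, 524 units are sold at 506 (assume they go to the highest-value buyers). The demand price at q = 524 is 1829, so CS = ½ · [(2091 - 506) + (1829 - 506)] · 524 = 761896.
Change in consumer surplus = 761896 - 1666681 = -904785.

-904785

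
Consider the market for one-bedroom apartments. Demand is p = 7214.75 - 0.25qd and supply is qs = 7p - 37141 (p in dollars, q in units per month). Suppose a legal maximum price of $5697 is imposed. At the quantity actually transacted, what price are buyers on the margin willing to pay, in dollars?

Rearranging demand gives qd = 28859 - 4p. In a free market, 28859 - 4p = 7p - 37141 gives the equilibrium p* = 6000, q* = 4859.
Because the ceiling (5697) lies below the market-clearing price, it is binding.
At p = 5697: qd = 28859 - 4·5697 = 6071 and qs = 7·5697 - 37141 = 2738.
Only 2738 units reach the market. On the demand curve, the marginal buyer's willingness to pay at q = 2738 is (28859 - 2738)/4 = 6530.25.

6530.25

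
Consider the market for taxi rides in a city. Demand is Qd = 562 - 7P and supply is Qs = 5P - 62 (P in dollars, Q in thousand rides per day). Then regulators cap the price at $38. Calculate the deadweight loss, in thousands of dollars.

840

Setting quantity demanded equal to quantity supplied, 562 - 7P = 5P - 62, gives P* = 52 and Q* = 198.
The ceiling of 38 is below the equilibrium price 52, so it binds.
At P = 38: Qd = 562 - 7·38 = 296 and Qs = 5·38 - 62 = 128.
Quantity traded falls to 128. At Q = 128 the demand price is (562 - 128)/7 = 62 and the supply price is (62 + 128)/5 = 38.
Deadweight loss = ½ · (62 - 38) · (198 - 128) = ½ · 24 · 70 = 840.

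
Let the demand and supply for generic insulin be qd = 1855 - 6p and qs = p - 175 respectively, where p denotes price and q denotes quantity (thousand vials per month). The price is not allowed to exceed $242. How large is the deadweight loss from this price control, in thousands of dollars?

In a free market, 1855 - 6p = p - 175 gives the equilibrium p* = 290, q* = 115.
Since 242 < 290, the ceiling is binding.
At p = 242: qd = 1855 - 6·242 = 403 and qs = 242 - 175 = 67.
Quantity traded falls to 67. At q = 67 the demand price is (1855 - 67)/6 = 298 and the supply price is 175 + 67 = 242.
Deadweight loss = ½ · (298 - 242) · (115 - 67) = ½ · 56 · 48 = 1344.

1344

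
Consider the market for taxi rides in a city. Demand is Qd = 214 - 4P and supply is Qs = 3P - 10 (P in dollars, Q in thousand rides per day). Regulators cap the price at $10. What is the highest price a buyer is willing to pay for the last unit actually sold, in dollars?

Without the control the market clears where 214 - 4P = 3P - 10, i.e. P* = 32 and Q* = 86.
Because the ceiling (10) lies below the market-clearing price, it is binding.
At P = 10: Qd = 214 - 4·10 = 174 and Qs = 3·10 - 10 = 20.
Only 20 units reach the market. On the demand curve, the marginal buyer's willingness to pay at Q = 20 is (214 - 20)/4 = 48.5.

48.5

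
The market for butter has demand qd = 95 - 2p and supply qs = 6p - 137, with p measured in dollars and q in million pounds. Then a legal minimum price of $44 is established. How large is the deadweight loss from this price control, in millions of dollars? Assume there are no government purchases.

Without the control the market clears where 95 - 2p = 6p - 137, i.e. p* = 29 and q* = 37.
Because the floor (44) lies above the market-clearing price, it is binding.
At p = 44: qd = 95 - 2·44 = 7 and qs = 6·44 - 137 = 127.
Quantity traded falls to 7. At q = 7 the demand price is (95 - 7)/2 = 44 and the supply price is (137 + 7)/6 = 24.
Deadweight loss = ½ · (44 - 24) · (37 - 7) = ½ · 20 · 30 = 300.

300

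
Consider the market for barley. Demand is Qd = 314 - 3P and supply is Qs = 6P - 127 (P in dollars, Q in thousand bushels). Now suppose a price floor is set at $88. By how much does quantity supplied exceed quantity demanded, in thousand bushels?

Equilibrium: 314 - 3P = 6P - 127, so 441 = 9P and P* = 49, Q* = 167.
Since 88 > 49, the floor is binding.
At P = 88: Qd = 314 - 3·88 = 50 and Qs = 6·88 - 127 = 401.
Surplus = Qs - Qd = 401 - 50 = 351.

351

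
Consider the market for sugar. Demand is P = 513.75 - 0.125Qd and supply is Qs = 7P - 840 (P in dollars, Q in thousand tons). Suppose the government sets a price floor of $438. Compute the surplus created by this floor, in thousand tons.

Rearranging demand gives Qd = 4110 - 8P. Without the control the market clears where 4110 - 8P = 7P - 840, i.e. P* = 330 and Q* = 1470.
The floor of 438 is above the equilibrium price 330, so it binds.
At P = 438: Qd = 4110 - 8·438 = 606 and Qs = 7·438 - 840 = 2226.
Surplus = Qs - Qd = 2226 - 606 = 1620.

1620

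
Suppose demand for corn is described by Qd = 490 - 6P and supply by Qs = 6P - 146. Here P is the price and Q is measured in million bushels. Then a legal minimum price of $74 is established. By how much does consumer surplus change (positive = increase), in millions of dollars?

In a free market, 490 - 6P = 6P - 146 gives the equilibrium P* = 53, Q* = 172.
Because the floor (74) lies above the market-clearing price, it is binding.
At P = 74: Qd = 490 - 6·74 = 46 and Qs = 6·74 - 146 = 298.
Consumer surplus without the control is ½ · (245/3 - 53) · 172 = 7396/3.
With the floor, consumers buy 46 units at 74, so CS = ½ · (245/3 - 74) · 46 = 529/3.
Change in consumer surplus = 529/3 - 7396/3 = -2289.

-2289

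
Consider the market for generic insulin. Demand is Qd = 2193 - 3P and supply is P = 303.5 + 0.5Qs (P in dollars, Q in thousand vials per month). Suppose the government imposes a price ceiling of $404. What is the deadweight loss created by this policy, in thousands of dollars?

Rearranging supply gives Qs = 2P - 607. Equilibrium: 2193 - 3P = 2P - 607, so 2800 = 5P and P* = 560, Q* = 513.
Since 404 < 560, the ceiling is binding.
At P = 404: Qd = 2193 - 3·404 = 981 and Qs = 2·404 - 607 = 201.
Quantity traded falls to 201. At Q = 201 the demand price is (2193 - 201)/3 = 664 and the supply price is (607 + 201)/2 = 404.
Deadweight loss = ½ · (664 - 404) · (513 - 201) = ½ · 260 · 312 = 40560.

40560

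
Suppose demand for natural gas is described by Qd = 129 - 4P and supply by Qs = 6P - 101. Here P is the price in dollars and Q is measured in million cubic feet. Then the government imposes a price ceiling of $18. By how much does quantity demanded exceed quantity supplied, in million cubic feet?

50

In a free market, 129 - 4P = 6P - 101 gives the equilibrium P* = 23, Q* = 37.
The ceiling of 18 is below the equilibrium price 23, so it binds.
At P = 18: Qd = 129 - 4·18 = 57 and Qs = 6·18 - 101 = 7.
Shortage = Qd - Qs = 57 - 7 = 50.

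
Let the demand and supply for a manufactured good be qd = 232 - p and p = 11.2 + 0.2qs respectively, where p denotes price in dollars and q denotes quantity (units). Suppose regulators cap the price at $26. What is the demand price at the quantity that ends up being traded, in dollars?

158

Rearranging supply gives qs = 5p - 56. Without the control the market clears where 232 - p = 5p - 56, i.e. p* = 48 and q* = 184.
Because the ceiling (26) lies below the market-clearing price, it is binding.
At p = 26: qd = 232 - 26 = 206 and qs = 5·26 - 56 = 74.
Only 74 units reach the market. On the demand curve, the marginal buyer's willingness to pay at q = 74 is (232 - 74) = 158.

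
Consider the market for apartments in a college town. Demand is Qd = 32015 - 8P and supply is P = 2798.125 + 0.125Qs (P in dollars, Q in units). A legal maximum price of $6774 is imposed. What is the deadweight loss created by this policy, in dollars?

0

Rearranging supply gives Qs = 8P - 22385. In a free market, 32015 - 8P = 8P - 22385 gives the equilibrium P* = 3400, Q* = 4815.
The ceiling of 6774 is above the equilibrium price 3400, so it is not binding; the market clears at P* = 3400, Q* = 4815.
Since the control does not bind, no trades are prevented and deadweight loss is zero.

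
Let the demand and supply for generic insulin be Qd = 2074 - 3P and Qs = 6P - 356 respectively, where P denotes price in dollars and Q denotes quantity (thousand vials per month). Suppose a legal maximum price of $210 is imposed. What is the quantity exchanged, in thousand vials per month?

In a free market, 2074 - 3P = 6P - 356 gives the equilibrium P* = 270, Q* = 1264.
The ceiling of 210 is below the equilibrium price 270, so it binds.
At P = 210: Qd = 2074 - 3·210 = 1444 and Qs = 6·210 - 356 = 904.
The quantity actually transacted is the short side, supply: 904.

904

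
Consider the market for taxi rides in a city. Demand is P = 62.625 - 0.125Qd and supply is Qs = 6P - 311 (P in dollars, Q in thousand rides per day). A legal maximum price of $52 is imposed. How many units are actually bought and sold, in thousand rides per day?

1

Rearranging demand gives Qd = 501 - 8P. Without the control the market clears where 501 - 8P = 6P - 311, i.e. P* = 58 and Q* = 37.
Because the ceiling (52) lies below the market-clearing price, it is binding.
At P = 52: Qd = 501 - 8·52 = 85 and Qs = 6·52 - 311 = 1.
The quantity actually transacted is the short side, supply: 1.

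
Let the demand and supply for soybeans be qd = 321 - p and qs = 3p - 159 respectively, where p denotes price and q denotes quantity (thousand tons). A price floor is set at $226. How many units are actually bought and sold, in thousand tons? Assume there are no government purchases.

Without the control the market clears where 321 - p = 3p - 159, i.e. p* = 120 and q* = 201.
Because the floor (226) lies above the market-clearing price, it is binding.
At p = 226: qd = 321 - 226 = 95 and qs = 3·226 - 159 = 519.
The quantity actually transacted is the short side, demand: 95.

95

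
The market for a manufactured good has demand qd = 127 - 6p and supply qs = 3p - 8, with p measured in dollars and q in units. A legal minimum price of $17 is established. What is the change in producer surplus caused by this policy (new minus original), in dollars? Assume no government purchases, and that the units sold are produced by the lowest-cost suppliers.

Setting quantity demanded equal to quantity supplied, 127 - 6p = 3p - 8, gives p* = 15 and q* = 37.
Since 17 > 15, the floor is binding.
At p = 17: qd = 127 - 6·17 = 25 and qs = 3·17 - 8 = 43.
Producer surplus without the control is ½ · (15 - 8/3) · 37 = 1369/6.
With the floor, 25 units are sold at 17. The supply price at q = 25 is 11, so PS = ½ · [(17 - 8/3) + (17 - 11)] · 25 = 1525/6.
Change in producer surplus = 1525/6 - 1369/6 = 26.

26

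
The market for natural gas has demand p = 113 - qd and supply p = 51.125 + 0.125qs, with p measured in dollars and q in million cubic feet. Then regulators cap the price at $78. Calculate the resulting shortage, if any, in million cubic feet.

0

Rearranging demand gives qd = 113 - p; rearranging supply gives qs = 8p - 409. Setting quantity demanded equal to quantity supplied, 113 - p = 8p - 409, gives p* = 58 and q* = 55.
The ceiling of 78 is above the equilibrium price 58, so it is not binding; the market clears at p* = 58, q* = 55.
Since the control does not bind, there is no shortage.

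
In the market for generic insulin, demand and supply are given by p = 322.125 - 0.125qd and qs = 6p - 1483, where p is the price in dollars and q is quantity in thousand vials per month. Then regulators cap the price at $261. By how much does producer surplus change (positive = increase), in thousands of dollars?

-4930

Rearranging demand gives qd = 2577 - 8p. In a free market, 2577 - 8p = 6p - 1483 gives the equilibrium p* = 290, q* = 257.
Since 261 < 290, the ceiling is binding.
At p = 261: qd = 2577 - 8·261 = 489 and qs = 6·261 - 1483 = 83.
Producer surplus without the control is ½ · (290 - 1483/6) · 257 = 66049/12.
With the ceiling, producers sell 83 units at 261, so PS = ½ · (261 - 1483/6) · 83 = 6889/12.
Change in producer surplus = 6889/12 - 66049/12 = -4930.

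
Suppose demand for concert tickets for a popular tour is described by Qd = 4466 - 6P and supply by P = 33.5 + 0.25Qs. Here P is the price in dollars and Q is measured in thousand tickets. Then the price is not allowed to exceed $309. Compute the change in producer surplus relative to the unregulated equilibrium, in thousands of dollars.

Rearranging supply gives Qs = 4P - 134. Setting quantity demanded equal to quantity supplied, 4466 - 6P = 4P - 134, gives P* = 460 and Q* = 1706.
The ceiling of 309 is below the equilibrium price 460, so it binds.
At P = 309: Qd = 4466 - 6·309 = 2612 and Qs = 4·309 - 134 = 1102.
Producer surplus without the control is ½ · (460 - 33.5) · 1706 = 363804.5.
With the ceiling, producers sell 1102 units at 309, so PS = ½ · (309 - 33.5) · 1102 = 151800.5.
Change in producer surplus = 151800.5 - 363804.5 = -212004.

-212004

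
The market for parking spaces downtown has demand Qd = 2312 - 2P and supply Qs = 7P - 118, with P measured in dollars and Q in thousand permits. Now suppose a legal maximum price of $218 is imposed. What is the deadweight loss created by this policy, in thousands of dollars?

42588

Equilibrium: 2312 - 2P = 7P - 118, so 2430 = 9P and P* = 270, Q* = 1772.
The ceiling of 218 is below the equilibrium price 270, so it binds.
At P = 218: Qd = 2312 - 2·218 = 1876 and Qs = 7·218 - 118 = 1408.
Quantity traded falls to 1408. At Q = 1408 the demand price is (2312 - 1408)/2 = 452 and the supply price is (118 + 1408)/7 = 218.
Deadweight loss = ½ · (452 - 218) · (1772 - 1408) = ½ · 234 · 364 = 42588.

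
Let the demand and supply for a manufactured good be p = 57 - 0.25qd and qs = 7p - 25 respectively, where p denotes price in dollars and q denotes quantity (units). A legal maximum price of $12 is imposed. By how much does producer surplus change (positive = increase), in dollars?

-1072.5

Rearranging demand gives qd = 228 - 4p. Equilibrium: 228 - 4p = 7p - 25, so 253 = 11p and p* = 23, q* = 136.
Since 12 < 23, the ceiling is binding.
At p = 12: qd = 228 - 4·12 = 180 and qs = 7·12 - 25 = 59.
Producer surplus without the control is ½ · (23 - 25/7) · 136 = 9248/7.
With the ceiling, producers sell 59 units at 12, so PS = ½ · (12 - 25/7) · 59 = 3481/14.
Change in producer surplus = 3481/14 - 9248/7 = -1072.5.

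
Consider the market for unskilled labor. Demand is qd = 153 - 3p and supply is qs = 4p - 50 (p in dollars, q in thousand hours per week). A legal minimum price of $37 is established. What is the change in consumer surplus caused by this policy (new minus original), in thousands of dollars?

-432

Equilibrium: 153 - 3p = 4p - 50, so 203 = 7p and p* = 29, q* = 66.
Since 37 > 29, the floor is binding.
At p = 37: qd = 153 - 3·37 = 42 and qs = 4·37 - 50 = 98.
Consumer surplus without the control is ½ · (51 - 29) · 66 = 726.
With the floor, consumers buy 42 units at 37, so CS = ½ · (51 - 37) · 42 = 294.
Change in consumer surplus = 294 - 726 = -432.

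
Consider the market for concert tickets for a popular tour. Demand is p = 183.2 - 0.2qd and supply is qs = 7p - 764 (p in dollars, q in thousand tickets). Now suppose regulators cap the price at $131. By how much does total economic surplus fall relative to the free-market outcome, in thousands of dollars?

Rearranging demand gives qd = 916 - 5p. In a free market, 916 - 5p = 7p - 764 gives the equilibrium p* = 140, q* = 216.
The ceiling of 131 is below the equilibrium price 140, so it binds.
At p = 131: qd = 916 - 5·131 = 261 and qs = 7·131 - 764 = 153.
Quantity traded falls to 153. At q = 153 the demand price is (916 - 153)/5 = 152.6 and the supply price is (764 + 153)/7 = 131.
Deadweight loss = ½ · (152.6 - 131) · (216 - 153) = ½ · 21.6 · 63 = 680.4.

680.4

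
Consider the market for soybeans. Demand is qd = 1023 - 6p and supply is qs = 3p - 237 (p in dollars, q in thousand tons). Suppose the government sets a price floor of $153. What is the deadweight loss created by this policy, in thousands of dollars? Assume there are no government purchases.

Setting quantity demanded equal to quantity supplied, 1023 - 6p = 3p - 237, gives p* = 140 and q* = 183.
Because the floor (153) lies above the market-clearing price, it is binding.
At p = 153: qd = 1023 - 6·153 = 105 and qs = 3·153 - 237 = 222.
Quantity traded falls to 105. At q = 105 the demand price is (1023 - 105)/6 = 153 and the supply price is (237 + 105)/3 = 114.
Deadweight loss = ½ · (153 - 114) · (183 - 105) = ½ · 39 · 78 = 1521.

1521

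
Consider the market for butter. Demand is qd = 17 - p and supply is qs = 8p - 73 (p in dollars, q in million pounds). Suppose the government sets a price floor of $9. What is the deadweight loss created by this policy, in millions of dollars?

0

In a free market, 17 - p = 8p - 73 gives the equilibrium p* = 10, q* = 7.
The floor of 9 is below the equilibrium price 10, so it is not binding; the market clears at p* = 10, q* = 7.
Since the control does not bind, no trades are prevented and deadweight loss is zero.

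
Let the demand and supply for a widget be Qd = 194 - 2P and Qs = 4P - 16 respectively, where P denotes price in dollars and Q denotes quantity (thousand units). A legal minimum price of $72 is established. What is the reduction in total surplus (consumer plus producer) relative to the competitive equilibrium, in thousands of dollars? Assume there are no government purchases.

2053.5

Equilibrium: 194 - 2P = 4P - 16, so 210 = 6P and P* = 35, Q* = 124.
Since 72 > 35, the floor is binding.
At P = 72: Qd = 194 - 2·72 = 50 and Qs = 4·72 - 16 = 272.
Quantity traded falls to 50. At Q = 50 the demand price is (194 - 50)/2 = 72 and the supply price is (16 + 50)/4 = 16.5.
Deadweight loss = ½ · (72 - 16.5) · (124 - 50) = ½ · 55.5 · 74 = 2053.5.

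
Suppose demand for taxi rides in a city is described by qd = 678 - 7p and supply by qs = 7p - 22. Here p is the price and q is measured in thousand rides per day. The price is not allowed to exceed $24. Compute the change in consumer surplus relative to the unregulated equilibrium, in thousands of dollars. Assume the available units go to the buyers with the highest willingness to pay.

1430

In a free market, 678 - 7p = 7p - 22 gives the equilibrium p* = 50, q* = 328.
Because the ceiling (24) lies below the market-clearing price, it is binding.
At p = 24: qd = 678 - 7·24 = 510 and qs = 7·24 - 22 = 146.
Consumer surplus without the control is ½ · (678/7 - 50) · 328 = 53792/7.
With the ceiling, 146 units are sold at 24 (assume they go to the highest-value buyers). The demand price at q = 146 is 76, so CS = ½ · [(678/7 - 24) + (76 - 24)] · 146 = 63802/7.
Change in consumer surplus = 63802/7 - 53792/7 = 1430.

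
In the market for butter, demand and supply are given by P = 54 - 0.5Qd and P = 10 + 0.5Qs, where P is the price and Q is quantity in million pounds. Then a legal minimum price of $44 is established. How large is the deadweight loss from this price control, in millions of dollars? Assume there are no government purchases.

288

Rearranging demand gives Qd = 108 - 2P; rearranging supply gives Qs = 2P - 20. Without the control the market clears where 108 - 2P = 2P - 20, i.e. P* = 32 and Q* = 44.
The floor of 44 is above the equilibrium price 32, so it binds.
At P = 44: Qd = 108 - 2·44 = 20 and Qs = 2·44 - 20 = 68.
Quantity traded falls to 20. At Q = 20 the demand price is (108 - 20)/2 = 44 and the supply price is (20 + 20)/2 = 20.
Deadweight loss = ½ · (44 - 20) · (44 - 20) = ½ · 24 · 24 = 288.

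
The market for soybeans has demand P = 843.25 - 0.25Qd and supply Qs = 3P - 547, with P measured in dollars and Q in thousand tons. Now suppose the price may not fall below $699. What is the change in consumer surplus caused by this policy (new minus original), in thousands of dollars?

Rearranging demand gives Qd = 3373 - 4P. Setting quantity demanded equal to quantity supplied, 3373 - 4P = 3P - 547, gives P* = 560 and Q* = 1133.
Since 699 > 560, the floor is binding.
At P = 699: Qd = 3373 - 4·699 = 577 and Qs = 3·699 - 547 = 1550.
Consumer surplus without the control is ½ · (843.25 - 560) · 1133 = 160461.125.
With the floor, consumers buy 577 units at 699, so CS = ½ · (843.25 - 699) · 577 = 41616.125.
Change in consumer surplus = 41616.125 - 160461.125 = -118845.

-118845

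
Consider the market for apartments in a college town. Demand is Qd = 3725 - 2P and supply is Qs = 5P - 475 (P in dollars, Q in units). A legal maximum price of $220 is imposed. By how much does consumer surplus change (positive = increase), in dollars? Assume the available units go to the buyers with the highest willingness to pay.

Equilibrium: 3725 - 2P = 5P - 475, so 4200 = 7P and P* = 600, Q* = 2525.
The ceiling of 220 is below the equilibrium price 600, so it binds.
At P = 220: Qd = 3725 - 2·220 = 3285 and Qs = 5·220 - 475 = 625.
Consumer surplus without the control is ½ · (1862.5 - 600) · 2525 = 1593906.25.
With the ceiling, 625 units are sold at 220 (assume they go to the highest-value buyers). The demand price at Q = 625 is 1550, so CS = ½ · [(1862.5 - 220) + (1550 - 220)] · 625 = 928906.25.
Change in consumer surplus = 928906.25 - 1593906.25 = -665000.

-665000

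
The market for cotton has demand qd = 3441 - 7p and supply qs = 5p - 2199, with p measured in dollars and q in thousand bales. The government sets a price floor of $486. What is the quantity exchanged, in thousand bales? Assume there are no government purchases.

39

Setting quantity demanded equal to quantity supplied, 3441 - 7p = 5p - 2199, gives p* = 470 and q* = 151.
The floor of 486 is above the equilibrium price 470, so it binds.
At p = 486: qd = 3441 - 7·486 = 39 and qs = 5·486 - 2199 = 231.
The quantity actually transacted is the short side, demand: 39.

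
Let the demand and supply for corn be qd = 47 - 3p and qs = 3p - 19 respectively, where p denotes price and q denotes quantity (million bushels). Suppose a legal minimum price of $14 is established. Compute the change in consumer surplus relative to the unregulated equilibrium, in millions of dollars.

Setting quantity demanded equal to quantity supplied, 47 - 3p = 3p - 19, gives p* = 11 and q* = 14.
The floor of 14 is above the equilibrium price 11, so it binds.
At p = 14: qd = 47 - 3·14 = 5 and qs = 3·14 - 19 = 23.
Consumer surplus without the control is ½ · (47/3 - 11) · 14 = 98/3.
With the floor, consumers buy 5 units at 14, so CS = ½ · (47/3 - 14) · 5 = 25/6.
Change in consumer surplus = 25/6 - 98/3 = -28.5.

-28.5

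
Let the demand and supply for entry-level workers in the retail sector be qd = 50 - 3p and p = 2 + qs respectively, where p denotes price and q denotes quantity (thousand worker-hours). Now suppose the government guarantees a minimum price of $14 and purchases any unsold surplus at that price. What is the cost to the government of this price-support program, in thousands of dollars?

Rearranging supply gives qs = p - 2. In a free market, 50 - 3p = p - 2 gives the equilibrium p* = 13, q* = 11.
The floor of 14 is above the equilibrium price 13, so it binds.
At p = 14: qd = 50 - 3·14 = 8 and qs = 14 - 2 = 12.
Surplus = qs - qd = 4.
Government expenditure = surplus × support price = 4 × 14 = 56.

56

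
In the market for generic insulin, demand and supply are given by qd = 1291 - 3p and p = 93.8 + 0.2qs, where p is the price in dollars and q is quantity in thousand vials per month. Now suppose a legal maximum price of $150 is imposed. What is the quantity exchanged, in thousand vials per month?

281

Rearranging supply gives qs = 5p - 469. Setting quantity demanded equal to quantity supplied, 1291 - 3p = 5p - 469, gives p* = 220 and q* = 631.
The ceiling of 150 is below the equilibrium price 220, so it binds.
At p = 150: qd = 1291 - 3·150 = 841 and qs = 5·150 - 469 = 281.
The quantity actually transacted is the short side, supply: 281.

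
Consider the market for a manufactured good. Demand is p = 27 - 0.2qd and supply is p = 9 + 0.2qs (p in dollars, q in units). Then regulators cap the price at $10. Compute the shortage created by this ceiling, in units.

Rearranging demand gives qd = 135 - 5p; rearranging supply gives qs = 5p - 45. Without the control the market clears where 135 - 5p = 5p - 45, i.e. p* = 18 and q* = 45.
Since 10 < 18, the ceiling is binding.
At p = 10: qd = 135 - 5·10 = 85 and qs = 5·10 - 45 = 5.
Shortage = qd - qs = 85 - 5 = 80.

80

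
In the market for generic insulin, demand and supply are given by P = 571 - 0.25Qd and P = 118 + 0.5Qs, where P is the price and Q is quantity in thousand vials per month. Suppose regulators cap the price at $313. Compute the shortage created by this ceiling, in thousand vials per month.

Rearranging demand gives Qd = 2284 - 4P; rearranging supply gives Qs = 2P - 236. Setting quantity demanded equal to quantity supplied, 2284 - 4P = 2P - 236, gives P* = 420 and Q* = 604.
The ceiling of 313 is below the equilibrium price 420, so it binds.
At P = 313: Qd = 2284 - 4·313 = 1032 and Qs = 2·313 - 236 = 390.
Shortage = Qd - Qs = 1032 - 390 = 642.

642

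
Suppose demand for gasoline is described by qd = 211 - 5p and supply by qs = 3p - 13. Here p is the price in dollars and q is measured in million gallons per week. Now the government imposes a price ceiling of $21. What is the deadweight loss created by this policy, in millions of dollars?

117.6

Equilibrium: 211 - 5p = 3p - 13, so 224 = 8p and p* = 28, q* = 71.
Since 21 < 28, the ceiling is binding.
At p = 21: qd = 211 - 5·21 = 106 and qs = 3·21 - 13 = 50.
Quantity traded falls to 50. At q = 50 the demand price is (211 - 50)/5 = 32.2 and the supply price is (13 + 50)/3 = 21.
Deadweight loss = ½ · (32.2 - 21) · (71 - 50) = ½ · 11.2 · 21 = 117.6.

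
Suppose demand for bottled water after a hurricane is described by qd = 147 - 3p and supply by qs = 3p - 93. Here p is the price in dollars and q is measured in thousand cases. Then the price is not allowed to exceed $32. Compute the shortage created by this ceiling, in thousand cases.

Without the control the market clears where 147 - 3p = 3p - 93, i.e. p* = 40 and q* = 27.
Because the ceiling (32) lies below the market-clearing price, it is binding.
At p = 32: qd = 147 - 3·32 = 51 and qs = 3·32 - 93 = 3.
Shortage = qd - qs = 51 - 3 = 48.

48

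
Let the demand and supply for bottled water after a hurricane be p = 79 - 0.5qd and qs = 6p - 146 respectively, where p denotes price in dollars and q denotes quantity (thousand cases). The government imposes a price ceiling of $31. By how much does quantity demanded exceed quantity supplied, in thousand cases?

Rearranging demand gives qd = 158 - 2p. Setting quantity demanded equal to quantity supplied, 158 - 2p = 6p - 146, gives p* = 38 and q* = 82.
Because the ceiling (31) lies below the market-clearing price, it is binding.
At p = 31: qd = 158 - 2·31 = 96 and qs = 6·31 - 146 = 40.
Shortage = qd - qs = 96 - 40 = 56.

56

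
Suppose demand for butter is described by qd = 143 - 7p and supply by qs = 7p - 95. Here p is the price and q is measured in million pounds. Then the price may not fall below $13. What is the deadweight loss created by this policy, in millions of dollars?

In a free market, 143 - 7p = 7p - 95 gives the equilibrium p* = 17, q* = 24.
Since 13 is below p* = 17, the floor does not bind and the free-market outcome prevails.
Since the control does not bind, no trades are prevented and deadweight loss is zero.

0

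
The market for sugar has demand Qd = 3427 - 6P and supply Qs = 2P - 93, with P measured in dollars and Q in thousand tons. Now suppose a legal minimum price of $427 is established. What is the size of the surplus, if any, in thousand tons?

0

In a free market, 3427 - 6P = 2P - 93 gives the equilibrium P* = 440, Q* = 787.
Since 427 is below P* = 440, the floor does not bind and the free-market outcome prevails.
Since the control does not bind, there is no surplus.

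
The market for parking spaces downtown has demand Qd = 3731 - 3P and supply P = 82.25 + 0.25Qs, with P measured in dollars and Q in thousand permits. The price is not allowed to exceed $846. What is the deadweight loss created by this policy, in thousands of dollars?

0

Rearranging supply gives Qs = 4P - 329. Equilibrium: 3731 - 3P = 4P - 329, so 4060 = 7P and P* = 580, Q* = 1991.
The ceiling of 846 is above the equilibrium price 580, so it is not binding; the market clears at P* = 580, Q* = 1991.
Since the control does not bind, no trades are prevented and deadweight loss is zero.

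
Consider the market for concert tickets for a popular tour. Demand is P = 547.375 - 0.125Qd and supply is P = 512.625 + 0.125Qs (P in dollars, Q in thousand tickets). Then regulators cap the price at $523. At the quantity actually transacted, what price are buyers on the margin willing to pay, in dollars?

537

Rearranging demand gives Qd = 4379 - 8P; rearranging supply gives Qs = 8P - 4101. Equilibrium: 4379 - 8P = 8P - 4101, so 8480 = 16P and P* = 530, Q* = 139.
Because the ceiling (523) lies below the market-clearing price, it is binding.
At P = 523: Qd = 4379 - 8·523 = 195 and Qs = 8·523 - 4101 = 83.
Only 83 units reach the market. On the demand curve, the marginal buyer's willingness to pay at Q = 83 is (4379 - 83)/8 = 537.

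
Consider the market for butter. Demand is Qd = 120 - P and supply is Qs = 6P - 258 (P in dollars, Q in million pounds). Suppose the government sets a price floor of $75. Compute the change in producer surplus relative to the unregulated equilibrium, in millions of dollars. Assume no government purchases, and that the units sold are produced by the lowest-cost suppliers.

908.25

Without the control the market clears where 120 - P = 6P - 258, i.e. P* = 54 and Q* = 66.
The floor of 75 is above the equilibrium price 54, so it binds.
At P = 75: Qd = 120 - 75 = 45 and Qs = 6·75 - 258 = 192.
Producer surplus without the control is ½ · (54 - 43) · 66 = 363.
With the floor, 45 units are sold at 75. The supply price at Q = 45 is 50.5, so PS = ½ · [(75 - 43) + (75 - 50.5)] · 45 = 1271.25.
Change in producer surplus = 1271.25 - 363 = 908.25.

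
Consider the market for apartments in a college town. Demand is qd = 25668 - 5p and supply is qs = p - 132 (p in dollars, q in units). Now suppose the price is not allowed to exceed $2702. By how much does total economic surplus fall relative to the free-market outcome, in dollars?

Setting quantity demanded equal to quantity supplied, 25668 - 5p = p - 132, gives p* = 4300 and q* = 4168.
The ceiling of 2702 is below the equilibrium price 4300, so it binds.
At p = 2702: qd = 25668 - 5·2702 = 12158 and qs = 2702 - 132 = 2570.
Quantity traded falls to 2570. At q = 2570 the demand price is (25668 - 2570)/5 = 4619.6 and the supply price is 132 + 2570 = 2702.
Deadweight loss = ½ · (4619.6 - 2702) · (4168 - 2570) = ½ · 1917.6 · 1598 = 1532162.4.

1532162.4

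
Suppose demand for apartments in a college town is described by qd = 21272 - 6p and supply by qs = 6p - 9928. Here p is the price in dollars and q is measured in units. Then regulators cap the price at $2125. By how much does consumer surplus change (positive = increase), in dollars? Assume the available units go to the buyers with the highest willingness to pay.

In a free market, 21272 - 6p = 6p - 9928 gives the equilibrium p* = 2600, q* = 5672.
Because the ceiling (2125) lies below the market-clearing price, it is binding.
At p = 2125: qd = 21272 - 6·2125 = 8522 and qs = 6·2125 - 9928 = 2822.
Consumer surplus without the control is ½ · (10636/3 - 2600) · 5672 = 8042896/3.
With the ceiling, 2822 units are sold at 2125 (assume they go to the highest-value buyers). The demand price at q = 2822 is 3075, so CS = ½ · [(10636/3 - 2125) + (3075 - 2125)] · 2822 = 10033621/3.
Change in consumer surplus = 10033621/3 - 8042896/3 = 663575.

663575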